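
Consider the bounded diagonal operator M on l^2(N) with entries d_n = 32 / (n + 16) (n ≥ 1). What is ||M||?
||M|| = 32/17 (attained at n = 1)

For M diagonal, ||M|| = sup_n |d_n| = sup_n 32/(n + 16). This is positive and strictly decreasing in n, so the supremum is attained at n = 1: d_1 = 32/(1 + 16) = 32/17. Hence ||M|| = 32/17.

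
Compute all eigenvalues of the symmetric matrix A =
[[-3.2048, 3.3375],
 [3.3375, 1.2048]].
sigma(A) ≈ {-5, 3}

A is real symmetric, so its spectrum consists of real eigenvalues. Expanding the characteristic polynomial of the displayed matrix gives
  det(λ I - A) = p(λ) = λ^2 + (2)λ + (-15).
Solving p(λ) = 0 yields eigenvalues ≈ -5, 3. (A is shown rounded to 4 decimals, so these recover the underlying integer eigenvalues to within that precision.)
Verification: the trace of A = -2 equals the sum of eigenvalues -2, and det(A) ≈ -15.0000 matches the eigenvalue product -15.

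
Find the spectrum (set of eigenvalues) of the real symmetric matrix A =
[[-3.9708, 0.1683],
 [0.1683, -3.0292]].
sigma(A) ≈ {-4, -3}

A is real symmetric, so its spectrum consists of real eigenvalues. Expanding the characteristic polynomial of the displayed matrix gives
  det(λ I - A) = p(λ) = λ^2 + (7)λ + (12).
Solving p(λ) = 0 yields eigenvalues ≈ -4, -3. (A is shown rounded to 4 decimals, so these recover the underlying integer eigenvalues to within that precision.)
Verification: the trace of A = -7 equals the sum of eigenvalues -7, and det(A) ≈ 12.0000 matches the eigenvalue product 12.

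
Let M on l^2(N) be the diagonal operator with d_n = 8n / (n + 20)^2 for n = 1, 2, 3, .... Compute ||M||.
||M|| = 1/10 (attained at n = 20)

For M diagonal, ||M|| = sup_n |d_n|. Treat f(x) = 8x / (x + 20)^2 for real x > 0. By the quotient rule, f'(x) = 8(20 - x)/(x + 20)^3, which is positive for x < 20 and negative for x > 20. So f has a unique maximum at x = 20, and since 20 is a positive integer, the supremum over n ≥ 1 is attained at n = 20: d_20 = 8·20/(20 + 20)^2 = 8·20/1600 = 1/10. Hence ||M|| = 1/10.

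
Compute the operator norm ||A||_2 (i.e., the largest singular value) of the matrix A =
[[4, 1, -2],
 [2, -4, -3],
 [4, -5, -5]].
||A||_2 ≈ 10.0478 (= sqrt(largest eigenvalue of A^T A))

||A||_2 = sigma_max(A) = sqrt(lambda_max(A^T A)). Form the symmetric matrix M = A^T A =
[[36, -24, -34],
 [-24, 42, 35],
 [-34, 35, 38]].
Its characteristic polynomial (trace, sum of principal 2x2 minors, determinant of M give the coefficients) is
  p(λ) = det(λ I - M) = λ^3 - 116λ^2 + 1519λ - 36.
No integer candidate from the rational root theorem (±divisors of 36) is a root, so the roots are irrational. The cubic discriminant is Δ = 16917700356 > 0, so there are three distinct real roots. p(0) = -36 and p(1) = 1368 have opposite signs, so a root lies in (0, 1); Newton's method refines it to λ ≈ 0.0237. p(15) = 24 and p(16) = -1332 have opposite signs, so a root lies in (15, 16); Newton's method refines it to λ ≈ 15.0186. p(100) = -8136 and p(101) = 368 have opposite signs, so a root lies in (100, 101); Newton's method refines it to λ ≈ 100.9576. Check (Vieta): the three roots sum to 116, matching tr M = 116.
So the eigenvalues of A^T A are ≈ 0.0237, 15.0186, 100.9576 (all ≥ 0, as they must be for A^T A). The largest is λ_max ≈ 100.9576, hence ||A||_2 = sqrt(λ_max) ≈ 10.0478.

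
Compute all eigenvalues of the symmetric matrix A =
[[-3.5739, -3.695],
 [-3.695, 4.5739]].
sigma(A) ≈ {-5, 6}

A is real symmetric, so its spectrum consists of real eigenvalues. Expanding the characteristic polynomial of the displayed matrix gives
  det(λ I - A) = p(λ) = λ^2 + (-1)λ + (-30).
Solving p(λ) = 0 yields eigenvalues ≈ -5, 6. (A is shown rounded to 4 decimals, so these recover the underlying integer eigenvalues to within that precision.)
Verification: the trace of A = 1 equals the sum of eigenvalues 1, and det(A) ≈ -29.9997 matches the eigenvalue product -30.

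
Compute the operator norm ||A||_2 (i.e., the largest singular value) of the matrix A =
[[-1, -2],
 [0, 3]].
||A||_2 = sqrt((14 + sqrt(160))/2) ≈ 3.6503 (= sqrt(largest eigenvalue of A^T A))

||A||_2 = sigma_max(A) = sqrt(lambda_max(A^T A)). Form the symmetric matrix M = A^T A =
[[1, 2],
 [2, 13]].
Its characteristic polynomial (trace, determinant of M give the coefficients) is
  p(λ) = det(λ I - M) = λ^2 - 14λ + 9.
For λ^2 - 14λ + 9 the discriminant is 160. It is nonnegative but not a perfect square, so the roots are real and irrational: λ = (14 ± sqrt(160))/2 ≈ 13.3246, 0.6754.
So the eigenvalues of A^T A are ≈ 0.6754, 13.3246 (all ≥ 0, as they must be for A^T A). The largest is λ_max = (14 + sqrt(160))/2 ≈ 13.3246, hence ||A||_2 = sqrt(λ_max) = sqrt((14 + sqrt(160))/2) ≈ 3.6503.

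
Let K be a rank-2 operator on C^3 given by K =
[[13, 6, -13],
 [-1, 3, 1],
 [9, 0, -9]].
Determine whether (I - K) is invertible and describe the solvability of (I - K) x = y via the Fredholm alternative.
(I - K) is invertible (det(I - K) = 12 ≠ 0), so for every y in C^3 the equation (I - K) x = y has a unique solution.

K has rank 2 and factors as K = U V^T = u1 v1^T + u2 v2^T with u1 = (2, 1, 0), v1 = (2, 3, -2), u2 = (3, -1, 3), v2 = (3, 0, -3) (multiplying out reproduces the displayed K). The nonzero eigenvalues of U V^T coincide with those of the 2 x 2 matrix G = V^T U = [[v1·u1, v1·u2], [v2·u1, v2·u2]] = [[7, -3], [6, 0]], and by the Sylvester determinant identity det(I_3 - U V^T) = det(I_2 - V^T U) = det([[-6, 3], [-6, 1]]) = (-6)(1) - (3)(-6) = 12. (Direct check: I - K =
[[-12, -6, 13],
 [1, -2, -1],
 [-9, 0, 10]]
has determinant 12.) The finite-dimensional Fredholm alternative says: either (I - K) is invertible, or ker(I - K) ≠ {0} and then range(I - K) = ker((I - K)^*)^⊥, with dim ker(I - K) = dim ker((I - K)^*). Since det(I - K) ≠ 0, 1 is not an eigenvalue of K and ker(I - K) = {0}, so we are in the first case: for every y there is a unique x = (I - K)^(-1) y. (Explicitly, by the Woodbury identity, (I - U V^T)^(-1) = I + U (I_2 - G)^(-1) V^T.)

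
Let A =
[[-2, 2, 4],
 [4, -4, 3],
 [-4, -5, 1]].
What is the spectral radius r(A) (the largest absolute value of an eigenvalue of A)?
r(A) ≈ 6.1598

The eigenvalues of A are the roots of its characteristic polynomial. With M = A (coefficients from the trace, the sum of principal 2x2 minors, and det A):
  p(λ) = det(λ I - M) = λ^3 + 5λ^2 + 25λ + 198.
No integer candidate from the rational root theorem (±divisors of 198) is a root, so the roots are irrational. The cubic discriminant is Δ = -758883 < 0, so there is one real root and a complex-conjugate pair. p(-7) = -75 and p(-6) = 12 have opposite signs, so a root lies in (-7, -6); Newton's method refines it to λ ≈ -6.1598. Dividing out (λ - (-6.1598)) leaves approximately λ^2 - 1.1598λ + 32.144. For λ^2 - 1.1598λ + 32.144 the discriminant is -127.2309. It is negative, so the remaining roots are the complex-conjugate pair λ ≈ 0.5799 ± 5.6398i. Their product equals the constant term, so |λ|^2 ≈ 32.144 and |λ| ≈ 5.6696.
Thus the eigenvalues (to 4 decimals) are -6.1598 (modulus 6.1598); 0.5799 ± 5.6398i (modulus 5.6696). The spectral radius is the largest modulus: r(A) ≈ 6.1598. (Cross-check: r(A) ≤ ||A||_2 ≈ 6.9704; equality holds whenever A is normal, though it can also hold for some non-normal A.)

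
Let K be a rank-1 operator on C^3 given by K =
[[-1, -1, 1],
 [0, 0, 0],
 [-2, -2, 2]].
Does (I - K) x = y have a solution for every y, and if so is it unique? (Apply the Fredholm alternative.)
(I - K) is singular (det(I - K) = 0, i.e. 1 ∈ sigma(K)). (I - K) x = y is solvable iff y ⊥ ker((I - K)^*) = span{(-1, -1, 1)}, i.e. iff -y_1 - y_2 + y_3 = 0. When solvable, the solutions are x = y + c·(1, 0, 2), c arbitrary (ker(I - K) = span{(1, 0, 2)}, dimension 1).

K has rank 1, so it is an outer product K = u v^T: every row of K is a multiple of one row vector. Reading off the entries, u = (1, 0, 2) and v = (-1, -1, 1) (row i of K equals u_i·v^T). A rank-one matrix u v^T satisfies K u = u (v·u) and kills the (2)-dimensional subspace v^⊥, so its characteristic polynomial is lambda^2 (lambda - v·u) with v·u = tr K = 1. Hence the eigenvalues of I - K are 1 (multiplicity 2) and 1 - (1) = 0, so det(I - K) = 0. (Direct check: I - K =
[[2, 1, -1],
 [0, 1, 0],
 [2, 2, -1]]
has determinant 0.) So 1 is an eigenvalue of K and (I - K) is not invertible. The finite-dimensional Fredholm alternative says: either (I - K) is invertible, or ker(I - K) ≠ {0} and then range(I - K) = ker((I - K)^*)^⊥, with dim ker(I - K) = dim ker((I - K)^*). We are in the second case, so we need both kernels. Kernel of I - K: (I - K) u = u - u (v·u) = u - u = 0, so ker(I - K) = span{u} = span{(1, 0, 2)} (it is exactly 1-dimensional because rank(I - K) = 2). Kernel of the adjoint: K is real, so (I - K)^* = I - K^T = I - v u^T, and (I - v u^T) v = v - v (u·v) = 0; hence ker((I - K)^*) = span{v} = span{(-1, -1, 1)}. Therefore (I - K) x = y is solvable iff <y, v> = 0, i.e. iff -y_1 - y_2 + y_3 = 0. When this holds, K y = u (v·y) = 0, so (I - K) y = y and x = y is a particular solution; the full solution set is the line x = y + c·u = y + c·(1, 0, 2), c ∈ C.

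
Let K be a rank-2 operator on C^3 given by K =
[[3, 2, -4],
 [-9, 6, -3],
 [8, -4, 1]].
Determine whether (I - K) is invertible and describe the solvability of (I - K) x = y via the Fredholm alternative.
(I - K) is invertible (det(I - K) = 56 ≠ 0), so for every y in C^3 the equation (I - K) x = y has a unique solution.

K has rank 2 and factors as K = U V^T = u1 v1^T + u2 v2^T with u1 = (2, -3, 3), v1 = (3, -2, 1), u2 = (-3, 0, -1), v2 = (1, -2, 2) (multiplying out reproduces the displayed K). The nonzero eigenvalues of U V^T coincide with those of the 2 x 2 matrix G = V^T U = [[v1·u1, v1·u2], [v2·u1, v2·u2]] = [[15, -10], [14, -5]], and by the Sylvester determinant identity det(I_3 - U V^T) = det(I_2 - V^T U) = det([[-14, 10], [-14, 6]]) = (-14)(6) - (10)(-14) = 56. (Direct check: I - K =
[[-2, -2, 4],
 [9, -5, 3],
 [-8, 4, 0]]
has determinant 56.) The finite-dimensional Fredholm alternative says: either (I - K) is invertible, or ker(I - K) ≠ {0} and then range(I - K) = ker((I - K)^*)^⊥, with dim ker(I - K) = dim ker((I - K)^*). Since det(I - K) ≠ 0, 1 is not an eigenvalue of K and ker(I - K) = {0}, so we are in the first case: for every y there is a unique x = (I - K)^(-1) y. (Explicitly, by the Woodbury identity, (I - U V^T)^(-1) = I + U (I_2 - G)^(-1) V^T.)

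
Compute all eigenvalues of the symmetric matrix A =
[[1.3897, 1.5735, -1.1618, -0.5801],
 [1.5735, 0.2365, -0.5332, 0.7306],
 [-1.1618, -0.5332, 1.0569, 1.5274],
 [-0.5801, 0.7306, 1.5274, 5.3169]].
sigma(A) ≈ {-1, 0, 3, 6}

A is real symmetric, so its spectrum consists of real eigenvalues. Expanding the characteristic polynomial of the displayed matrix gives
  det(λ I - A) = p(λ) = λ^4 + (-8)λ^3 + (9)λ^2 + (18)λ + (0).
Solving p(λ) = 0 yields eigenvalues ≈ -1, 0, 3, 6. (A is shown rounded to 4 decimals, so these recover the underlying integer eigenvalues to within that precision.)
Verification: the trace of A = 8 equals the sum of eigenvalues 8, and det(A) ≈ 0.0002 matches the eigenvalue product 0.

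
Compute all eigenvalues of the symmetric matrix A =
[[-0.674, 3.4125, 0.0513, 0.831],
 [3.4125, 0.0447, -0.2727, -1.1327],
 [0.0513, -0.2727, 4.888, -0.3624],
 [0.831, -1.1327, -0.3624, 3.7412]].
sigma(A) ≈ {-4, 3, 4, 5}

A is real symmetric, so its spectrum consists of real eigenvalues. Expanding the characteristic polynomial of the displayed matrix gives
  det(λ I - A) = p(λ) = λ^4 + (-8)λ^3 + (-1)λ^2 + (128)λ + (-239.9943).
Solving p(λ) = 0 yields eigenvalues ≈ -4, 3, 4, 5. (A is shown rounded to 4 decimals, so these recover the underlying integer eigenvalues to within that precision.)
Verification: the trace of A = 8 equals the sum of eigenvalues 8, and det(A) ≈ -239.9943 matches the eigenvalue product -240.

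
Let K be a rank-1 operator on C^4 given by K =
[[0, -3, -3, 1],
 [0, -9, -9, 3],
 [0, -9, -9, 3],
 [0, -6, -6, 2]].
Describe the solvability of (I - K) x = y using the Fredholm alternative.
(I - K) is invertible (det(I - K) = 17 ≠ 0), so for every y in C^4 the equation (I - K) x = y has a unique solution.

K has rank 1, so it is an outer product K = u v^T: every row of K is a multiple of one row vector. Reading off the entries, u = (1, 3, 3, 2) and v = (0, -3, -3, 1) (row i of K equals u_i·v^T). A rank-one matrix u v^T satisfies K u = u (v·u) and kills the (3)-dimensional subspace v^⊥, so its characteristic polynomial is lambda^3 (lambda - v·u) with v·u = tr K = -16. Hence the eigenvalues of I - K are 1 (multiplicity 3) and 1 - (-16) = 17, so det(I - K) = 17. (Direct check: I - K =
[[1, 3, 3, -1],
 [0, 10, 9, -3],
 [0, 9, 10, -3],
 [0, 6, 6, -1]]
has determinant 17.) The finite-dimensional Fredholm alternative says: either (I - K) is invertible, or ker(I - K) ≠ {0} and then range(I - K) = ker((I - K)^*)^⊥, with dim ker(I - K) = dim ker((I - K)^*). Since det(I - K) ≠ 0, 1 is not an eigenvalue of K and ker(I - K) = {0}, so we are in the first case: for every y there is a unique x = (I - K)^(-1) y. Explicitly, by the Sherman–Morrison formula, (I - u v^T)^(-1) = I + u v^T/(1 - v·u), i.e. (I - K)^(-1) = I + K/(17).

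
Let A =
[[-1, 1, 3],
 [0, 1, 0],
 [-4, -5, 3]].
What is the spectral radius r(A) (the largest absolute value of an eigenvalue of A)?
r(A) = 3

The eigenvalues of A are the roots of its characteristic polynomial. With M = A (coefficients from the trace, the sum of principal 2x2 minors, and det A):
  p(λ) = det(λ I - M) = λ^3 - 3λ^2 + 11λ - 9.
By the rational root theorem any rational root is an integer divisor of 9. Testing λ = 1: p(1) = 1 - 3 + 11 - 9 = 0, so λ = 1 is a root. Dividing out (λ - 1) leaves p(λ) = (λ - 1)(λ^2 - 2λ + 9). For λ^2 - 2λ + 9 the discriminant is -32. It is negative, so the roots are the complex-conjugate pair λ = 1 ± (sqrt(32)/2) i ≈ 1 ± 2.8284i. For a conjugate pair the product of the roots equals the constant term, so |λ|^2 = 9 and |λ| = sqrt(9) = 3.
Thus the eigenvalues (to 4 decimals) are 1 ± 2.8284i (modulus 3); 1 (modulus 1). The spectral radius is the largest modulus: r(A) = 3. (Cross-check: r(A) ≤ ||A||_2 ≈ 7.212; equality holds whenever A is normal, though it can also hold for some non-normal A.)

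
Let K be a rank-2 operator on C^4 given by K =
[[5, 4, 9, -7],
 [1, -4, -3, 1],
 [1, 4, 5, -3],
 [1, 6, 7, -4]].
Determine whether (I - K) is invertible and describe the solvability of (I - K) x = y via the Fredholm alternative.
(I - K) is invertible (det(I - K) = -19 ≠ 0), so for every y in C^4 the equation (I - K) x = y has a unique solution.

K has rank 2 and factors as K = U V^T = u1 v1^T + u2 v2^T with u1 = (3, 3, -1, -2), v1 = (1, 0, 1, -1), u2 = (2, -2, 2, 3), v2 = (1, 2, 3, -2) (multiplying out reproduces the displayed K). The nonzero eigenvalues of U V^T coincide with those of the 2 x 2 matrix G = V^T U = [[v1·u1, v1·u2], [v2·u1, v2·u2]] = [[4, 1], [10, -2]], and by the Sylvester determinant identity det(I_4 - U V^T) = det(I_2 - V^T U) = det([[-3, -1], [-10, 3]]) = (-3)(3) - (-1)(-10) = -19. (Direct check: I - K =
[[-4, -4, -9, 7],
 [-1, 5, 3, -1],
 [-1, -4, -4, 3],
 [-1, -6, -7, 5]]
has determinant -19.) The finite-dimensional Fredholm alternative says: either (I - K) is invertible, or ker(I - K) ≠ {0} and then range(I - K) = ker((I - K)^*)^⊥, with dim ker(I - K) = dim ker((I - K)^*). Since det(I - K) ≠ 0, 1 is not an eigenvalue of K and ker(I - K) = {0}, so we are in the first case: for every y there is a unique x = (I - K)^(-1) y. (Explicitly, by the Woodbury identity, (I - U V^T)^(-1) = I + U (I_2 - G)^(-1) V^T.)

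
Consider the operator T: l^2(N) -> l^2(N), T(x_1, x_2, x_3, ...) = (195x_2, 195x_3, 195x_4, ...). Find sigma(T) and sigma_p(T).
sigma(T) = closed disk {z in C : |z| ≤ 195}; sigma_p(T) = open disk {z in C : |z| < 195}

Note T = 195·V where V is the unit left shift (V x)_k = x_{k+1}; so sigma(T) = 195·sigma(V) and ||T|| = 195||V||. ||T x||^2 = 38025sum_{k≥2} |x_k|^2 ≤ 38025||x||^2, with equality on {x : x_1 = 0}, so ||T|| = 195. For any lambda with |lambda| < 195, set r = lambda/195 (|r| < 1); the vector x = (1, r, r^2, ...) is in l^2 and satisfies T x = 195(r, r^2, ...) = lambda x, so lambda is an eigenvalue. On the boundary |lambda| = 195 the geometric series diverges, so no l^2 eigenvector exists, but these lambda lie in the approximate point spectrum. Hence sigma(T) is the closed disk of radius 195 and sigma_p(T) is the open disk.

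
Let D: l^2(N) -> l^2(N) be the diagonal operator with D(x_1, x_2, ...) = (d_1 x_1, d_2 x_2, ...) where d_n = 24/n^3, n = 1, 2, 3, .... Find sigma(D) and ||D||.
sigma(D) = {24/n^3 : n ≥ 1} ∪ {0}; ||D|| = 24

A bounded diagonal operator on l^2 with diagonal entries d_n has spectrum equal to the closure of {d_n : n ≥ 1}: every d_n is an eigenvalue (with eigenvector e_n), so {d_n} ⊂ sigma(D); the spectrum is closed, so its closure is too; and for lambda not in the closure, (D - lambda I) has bounded inverse (the diagonal entries 1/(d_n - lambda) are bounded). For our sequence d_n = 24/n^3, n = 1, 2, 3, ...:
  - {d_n} = {24/n^3 : n ≥ 1}; the only limit point is 0
  - closure = {24/n^3 : n ≥ 1} ∪ {0}
For the norm: a diagonal operator has ||D|| = sup_n |d_n|. Here d_n = 24/n^3 is positive and decreasing, so sup_n |d_n| = d_1 = 24. So ||D|| = 24.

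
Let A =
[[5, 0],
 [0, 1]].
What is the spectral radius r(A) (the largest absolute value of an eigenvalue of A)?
r(A) = 5

The eigenvalues of A are the roots of its characteristic polynomial. With M = A (coefficients from the trace and determinant):
  p(λ) = det(λ I - M) = λ^2 - 6λ + 5.
For λ^2 - 6λ + 5 the discriminant is 16. It is a perfect square (4^2), so the roots are rational: λ = (6 ± 4)/2 = 5, 1.
Thus the eigenvalues (to 4 decimals) are 5 (modulus 5); 1 (modulus 1). The spectral radius is the largest modulus: r(A) = 5. (Cross-check: r(A) ≤ ||A||_2 ≈ 5; equality holds whenever A is normal, though it can also hold for some non-normal A.)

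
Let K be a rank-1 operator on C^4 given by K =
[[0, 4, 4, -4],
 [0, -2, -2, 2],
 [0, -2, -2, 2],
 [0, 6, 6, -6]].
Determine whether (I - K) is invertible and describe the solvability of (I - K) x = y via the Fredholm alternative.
(I - K) is invertible (det(I - K) = 11 ≠ 0), so for every y in C^4 the equation (I - K) x = y has a unique solution.

K has rank 1, so it is an outer product K = u v^T: every row of K is a multiple of one row vector. Reading off the entries, u = (2, -1, -1, 3) and v = (0, 2, 2, -2) (row i of K equals u_i·v^T). A rank-one matrix u v^T satisfies K u = u (v·u) and kills the (3)-dimensional subspace v^⊥, so its characteristic polynomial is lambda^3 (lambda - v·u) with v·u = tr K = -10. Hence the eigenvalues of I - K are 1 (multiplicity 3) and 1 - (-10) = 11, so det(I - K) = 11. (Direct check: I - K =
[[1, -4, -4, 4],
 [0, 3, 2, -2],
 [0, 2, 3, -2],
 [0, -6, -6, 7]]
has determinant 11.) The finite-dimensional Fredholm alternative says: either (I - K) is invertible, or ker(I - K) ≠ {0} and then range(I - K) = ker((I - K)^*)^⊥, with dim ker(I - K) = dim ker((I - K)^*). Since det(I - K) ≠ 0, 1 is not an eigenvalue of K and ker(I - K) = {0}, so we are in the first case: for every y there is a unique x = (I - K)^(-1) y. Explicitly, by the Sherman–Morrison formula, (I - u v^T)^(-1) = I + u v^T/(1 - v·u), i.e. (I - K)^(-1) = I + K/(11).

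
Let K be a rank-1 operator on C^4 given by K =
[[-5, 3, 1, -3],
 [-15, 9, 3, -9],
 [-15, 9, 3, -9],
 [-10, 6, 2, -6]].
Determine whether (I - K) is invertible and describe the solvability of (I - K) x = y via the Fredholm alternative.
(I - K) is singular (det(I - K) = 0, i.e. 1 ∈ sigma(K)). (I - K) x = y is solvable iff y ⊥ ker((I - K)^*) = span{(-5, 3, 1, -3)}, i.e. iff -5y_1 + 3y_2 + y_3 - 3y_4 = 0. When solvable, the solutions are x = y + c·(1, 3, 3, 2), c arbitrary (ker(I - K) = span{(1, 3, 3, 2)}, dimension 1).

K has rank 1, so it is an outer product K = u v^T: every row of K is a multiple of one row vector. Reading off the entries, u = (1, 3, 3, 2) and v = (-5, 3, 1, -3) (row i of K equals u_i·v^T). A rank-one matrix u v^T satisfies K u = u (v·u) and kills the (3)-dimensional subspace v^⊥, so its characteristic polynomial is lambda^3 (lambda - v·u) with v·u = tr K = 1. Hence the eigenvalues of I - K are 1 (multiplicity 3) and 1 - (1) = 0, so det(I - K) = 0. (Direct check: I - K =
[[6, -3, -1, 3],
 [15, -8, -3, 9],
 [15, -9, -2, 9],
 [10, -6, -2, 7]]
has determinant 0.) So 1 is an eigenvalue of K and (I - K) is not invertible. The finite-dimensional Fredholm alternative says: either (I - K) is invertible, or ker(I - K) ≠ {0} and then range(I - K) = ker((I - K)^*)^⊥, with dim ker(I - K) = dim ker((I - K)^*). We are in the second case, so we need both kernels. Kernel of I - K: (I - K) u = u - u (v·u) = u - u = 0, so ker(I - K) = span{u} = span{(1, 3, 3, 2)} (it is exactly 1-dimensional because rank(I - K) = 3). Kernel of the adjoint: K is real, so (I - K)^* = I - K^T = I - v u^T, and (I - v u^T) v = v - v (u·v) = 0; hence ker((I - K)^*) = span{v} = span{(-5, 3, 1, -3)}. Therefore (I - K) x = y is solvable iff <y, v> = 0, i.e. iff -5y_1 + 3y_2 + y_3 - 3y_4 = 0. When this holds, K y = u (v·y) = 0, so (I - K) y = y and x = y is a particular solution; the full solution set is the line x = y + c·u = y + c·(1, 3, 3, 2), c ∈ C.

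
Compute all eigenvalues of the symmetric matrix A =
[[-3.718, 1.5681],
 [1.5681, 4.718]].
sigma(A) ≈ {-4, 5}

A is real symmetric, so its spectrum consists of real eigenvalues. Expanding the characteristic polynomial of the displayed matrix gives
  det(λ I - A) = p(λ) = λ^2 + (-1)λ + (-20).
Solving p(λ) = 0 yields eigenvalues ≈ -4, 5. (A is shown rounded to 4 decimals, so these recover the underlying integer eigenvalues to within that precision.)
Verification: the trace of A = 1 equals the sum of eigenvalues 1, and det(A) ≈ -20.0005 matches the eigenvalue product -20.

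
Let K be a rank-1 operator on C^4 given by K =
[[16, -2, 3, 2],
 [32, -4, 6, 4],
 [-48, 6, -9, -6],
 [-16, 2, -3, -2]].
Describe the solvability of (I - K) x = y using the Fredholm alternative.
(I - K) is singular (det(I - K) = 0, i.e. 1 ∈ sigma(K)). (I - K) x = y is solvable iff y ⊥ ker((I - K)^*) = span{(16, -2, 3, 2)}, i.e. iff 16y_1 - 2y_2 + 3y_3 + 2y_4 = 0. When solvable, the solutions are x = y + c·(1, 2, -3, -1), c arbitrary (ker(I - K) = span{(1, 2, -3, -1)}, dimension 1).

K has rank 1, so it is an outer product K = u v^T: every row of K is a multiple of one row vector. Reading off the entries, u = (1, 2, -3, -1) and v = (16, -2, 3, 2) (row i of K equals u_i·v^T). A rank-one matrix u v^T satisfies K u = u (v·u) and kills the (3)-dimensional subspace v^⊥, so its characteristic polynomial is lambda^3 (lambda - v·u) with v·u = tr K = 1. Hence the eigenvalues of I - K are 1 (multiplicity 3) and 1 - (1) = 0, so det(I - K) = 0. (Direct check: I - K =
[[-15, 2, -3, -2],
 [-32, 5, -6, -4],
 [48, -6, 10, 6],
 [16, -2, 3, 3]]
has determinant 0.) So 1 is an eigenvalue of K and (I - K) is not invertible. The finite-dimensional Fredholm alternative says: either (I - K) is invertible, or ker(I - K) ≠ {0} and then range(I - K) = ker((I - K)^*)^⊥, with dim ker(I - K) = dim ker((I - K)^*). We are in the second case, so we need both kernels. Kernel of I - K: (I - K) u = u - u (v·u) = u - u = 0, so ker(I - K) = span{u} = span{(1, 2, -3, -1)} (it is exactly 1-dimensional because rank(I - K) = 3). Kernel of the adjoint: K is real, so (I - K)^* = I - K^T = I - v u^T, and (I - v u^T) v = v - v (u·v) = 0; hence ker((I - K)^*) = span{v} = span{(16, -2, 3, 2)}. Therefore (I - K) x = y is solvable iff <y, v> = 0, i.e. iff 16y_1 - 2y_2 + 3y_3 + 2y_4 = 0. When this holds, K y = u (v·y) = 0, so (I - K) y = y and x = y is a particular solution; the full solution set is the line x = y + c·u = y + c·(1, 2, -3, -1), c ∈ C.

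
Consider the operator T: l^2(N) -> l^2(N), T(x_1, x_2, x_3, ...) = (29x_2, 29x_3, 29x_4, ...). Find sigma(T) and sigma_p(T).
sigma(T) = closed disk {z in C : |z| ≤ 29}; sigma_p(T) = open disk {z in C : |z| < 29}

Note T = 29·V where V is the unit left shift (V x)_k = x_{k+1}; so sigma(T) = 29·sigma(V) and ||T|| = 29||V||. ||T x||^2 = 841sum_{k≥2} |x_k|^2 ≤ 841||x||^2, with equality on {x : x_1 = 0}, so ||T|| = 29. For any lambda with |lambda| < 29, set r = lambda/29 (|r| < 1); the vector x = (1, r, r^2, ...) is in l^2 and satisfies T x = 29(r, r^2, ...) = lambda x, so lambda is an eigenvalue. On the boundary |lambda| = 29 the geometric series diverges, so no l^2 eigenvector exists, but these lambda lie in the approximate point spectrum. Hence sigma(T) is the closed disk of radius 29 and sigma_p(T) is the open disk.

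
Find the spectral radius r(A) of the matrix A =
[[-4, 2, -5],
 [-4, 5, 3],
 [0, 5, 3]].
r(A) ≈ 8.523

The eigenvalues of A are the roots of its characteristic polynomial. With M = A (coefficients from the trace, the sum of principal 2x2 minors, and det A):
  p(λ) = det(λ I - M) = λ^3 - 4λ^2 - 24λ - 124.
No integer candidate from the rational root theorem (±divisors of 124) is a root, so the roots are irrational. The cubic discriminant is Δ = -596656 < 0, so there is one real root and a complex-conjugate pair. p(8) = -60 and p(9) = 65 have opposite signs, so a root lies in (8, 9); Newton's method refines it to λ ≈ 8.523. Dividing out (λ - (8.523)) leaves approximately λ^2 + 4.523λ + 14.5489. For λ^2 + 4.523λ + 14.5489 the discriminant is -37.7387. It is negative, so the remaining roots are the complex-conjugate pair λ ≈ -2.2615 ± 3.0716i. Their product equals the constant term, so |λ|^2 ≈ 14.5489 and |λ| ≈ 3.8143.
Thus the eigenvalues (to 4 decimals) are 8.523 (modulus 8.523); -2.2615 ± 3.0716i (modulus 3.8143). The spectral radius is the largest modulus: r(A) ≈ 8.523. (Cross-check: r(A) ≤ ||A||_2 ≈ 8.8262; equality holds whenever A is normal, though it can also hold for some non-normal A.)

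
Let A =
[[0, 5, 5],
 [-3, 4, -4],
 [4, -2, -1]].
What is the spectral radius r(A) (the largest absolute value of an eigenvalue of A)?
r(A) ≈ 5.3196

The eigenvalues of A are the roots of its characteristic polynomial. With M = A (coefficients from the trace, the sum of principal 2x2 minors, and det A):
  p(λ) = det(λ I - M) = λ^3 - 3λ^2 - 17λ + 145.
No integer candidate from the rational root theorem (±divisors of 145) is a root, so the roots are irrational. The cubic discriminant is Δ = -396652 < 0, so there is one real root and a complex-conjugate pair. p(-6) = -77 and p(-5) = 30 have opposite signs, so a root lies in (-6, -5); Newton's method refines it to λ ≈ -5.3196. Dividing out (λ - (-5.3196)) leaves approximately λ^2 - 8.3196λ + 27.2575. For λ^2 - 8.3196λ + 27.2575 the discriminant is -39.8135. It is negative, so the remaining roots are the complex-conjugate pair λ ≈ 4.1598 ± 3.1549i. Their product equals the constant term, so |λ|^2 ≈ 27.2575 and |λ| ≈ 5.2209.
Thus the eigenvalues (to 4 decimals) are -5.3196 (modulus 5.3196); 4.1598 ± 3.1549i (modulus 5.2209). The spectral radius is the largest modulus: r(A) ≈ 5.3196. (Cross-check: r(A) ≤ ||A||_2 ≈ 7.6989; equality holds whenever A is normal, though it can also hold for some non-normal A.)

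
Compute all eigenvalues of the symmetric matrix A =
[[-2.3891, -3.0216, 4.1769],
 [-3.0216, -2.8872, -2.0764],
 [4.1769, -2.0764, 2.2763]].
sigma(A) ≈ {-6, -3, 6}

A is real symmetric, so its spectrum consists of real eigenvalues. Expanding the characteristic polynomial of the displayed matrix gives
  det(λ I - A) = p(λ) = λ^3 + (3)λ^2 + (-36)λ + (-108.0028).
Solving p(λ) = 0 yields eigenvalues ≈ -6, -3, 6. (A is shown rounded to 4 decimals, so these recover the underlying integer eigenvalues to within that precision.)
Verification: the trace of A = -3 equals the sum of eigenvalues -3, and det(A) ≈ 108.0028 matches the eigenvalue product 108.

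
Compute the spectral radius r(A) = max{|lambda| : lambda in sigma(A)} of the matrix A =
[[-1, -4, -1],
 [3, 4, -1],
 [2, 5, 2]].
r(A) ≈ 4.2578

The eigenvalues of A are the roots of its characteristic polynomial. With M = A (coefficients from the trace, the sum of principal 2x2 minors, and det A):
  p(λ) = det(λ I - M) = λ^3 - 5λ^2 + 21λ - 12.
No integer candidate from the rational root theorem (±divisors of 12) is a root, so the roots are irrational. The cubic discriminant is Δ = -13227 < 0, so there is one real root and a complex-conjugate pair. p(0) = -12 and p(1) = 5 have opposite signs, so a root lies in (0, 1); Newton's method refines it to λ ≈ 0.6619. Dividing out (λ - (0.6619)) leaves approximately λ^2 - 4.3381λ + 18.1285. For λ^2 - 4.3381λ + 18.1285 the discriminant is -53.6951. It is negative, so the remaining roots are the complex-conjugate pair λ ≈ 2.169 ± 3.6638i. Their product equals the constant term, so |λ|^2 ≈ 18.1285 and |λ| ≈ 4.2578.
Thus the eigenvalues (to 4 decimals) are 0.6619 (modulus 0.6619); 2.169 ± 3.6638i (modulus 4.2578). The spectral radius is the largest modulus: r(A) ≈ 4.2578. (Cross-check: r(A) ≤ ||A||_2 ≈ 8.4115; equality holds whenever A is normal, though it can also hold for some non-normal A.)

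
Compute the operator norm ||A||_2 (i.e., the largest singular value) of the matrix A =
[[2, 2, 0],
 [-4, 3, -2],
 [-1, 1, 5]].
||A||_2 ≈ 5.5925 (= sqrt(largest eigenvalue of A^T A))

||A||_2 = sigma_max(A) = sqrt(lambda_max(A^T A)). Form the symmetric matrix M = A^T A =
[[21, -9, 3],
 [-9, 14, -1],
 [3, -1, 29]].
Its characteristic polynomial (trace, sum of principal 2x2 minors, determinant of M give the coefficients) is
  p(λ) = det(λ I - M) = λ^3 - 64λ^2 + 1218λ - 6084.
No integer candidate from the rational root theorem (±divisors of 6084) is a root, so the roots are irrational. The cubic discriminant is Δ = 6521904 > 0, so there are three distinct real roots. p(7) = -351 and p(8) = 76 have opposite signs, so a root lies in (7, 8); Newton's method refines it to λ ≈ 7.807. p(24) = 108 and p(25) = -9 have opposite signs, so a root lies in (24, 25); Newton's method refines it to λ ≈ 24.9166. p(31) = -39 and p(32) = 124 have opposite signs, so a root lies in (31, 32); Newton's method refines it to λ ≈ 31.2764. Check (Vieta): the three roots sum to 64, matching tr M = 64.
So the eigenvalues of A^T A are ≈ 7.807, 24.9166, 31.2764 (all ≥ 0, as they must be for A^T A). The largest is λ_max ≈ 31.2764, hence ||A||_2 = sqrt(λ_max) ≈ 5.5925.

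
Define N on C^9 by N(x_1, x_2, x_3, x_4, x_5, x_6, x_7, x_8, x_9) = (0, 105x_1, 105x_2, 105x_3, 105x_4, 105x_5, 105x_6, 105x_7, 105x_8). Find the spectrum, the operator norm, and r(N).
sigma(N) = {0}; ||N|| = 105; r(N) = 0. (N is nilpotent with N^9 = 0.)

On C^9, N is a strictly lower-triangular matrix with 105 on the subdiagonal and zeros elsewhere, so its characteristic polynomial is lambda^9 and every eigenvalue is 0: sigma(N) = {0}. For the operator norm, N e_i = 105e_{i+1} for i = 1, ..., 8 and N e_9 = 0, so the singular values of N are 105 (with multiplicity 8) and 0; hence ||N|| = 105. The spectral radius r(N) = max|lambda| = 0. Note ||N|| > r(N) — characteristic of non-normal nilpotent operators. Indeed N^9 = 0.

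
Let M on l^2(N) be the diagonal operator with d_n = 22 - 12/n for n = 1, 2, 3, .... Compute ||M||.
||M|| = 22

For a diagonal operator on l^2 with entries d_n, ||M|| = sup_n |d_n|. Here d_1 = 10, d_2 = 16, ..., and d_n = 22 - 12/n increases monotonically toward 22. All terms lie in [10, 22), so |d_n| = d_n and the supremum is the limit 22, which is not attained by any individual d_n. Hence ||M|| = 22.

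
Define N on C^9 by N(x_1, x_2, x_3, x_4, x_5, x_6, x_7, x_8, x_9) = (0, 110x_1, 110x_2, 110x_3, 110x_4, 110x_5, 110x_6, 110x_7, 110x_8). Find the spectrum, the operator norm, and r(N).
sigma(N) = {0}; ||N|| = 110; r(N) = 0. (N is nilpotent with N^9 = 0.)

On C^9, N is a strictly lower-triangular matrix with 110 on the subdiagonal and zeros elsewhere, so its characteristic polynomial is lambda^9 and every eigenvalue is 0: sigma(N) = {0}. For the operator norm, N e_i = 110e_{i+1} for i = 1, ..., 8 and N e_9 = 0, so the singular values of N are 110 (with multiplicity 8) and 0; hence ||N|| = 110. The spectral radius r(N) = max|lambda| = 0. Note ||N|| > r(N) — characteristic of non-normal nilpotent operators. Indeed N^9 = 0.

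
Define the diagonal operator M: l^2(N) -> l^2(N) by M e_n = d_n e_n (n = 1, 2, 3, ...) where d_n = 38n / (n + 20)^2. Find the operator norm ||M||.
||M|| = 19/40 (attained at n = 20)

For M diagonal, ||M|| = sup_n |d_n|. Treat f(x) = 38x / (x + 20)^2 for real x > 0. By the quotient rule, f'(x) = 38(20 - x)/(x + 20)^3, which is positive for x < 20 and negative for x > 20. So f has a unique maximum at x = 20, and since 20 is a positive integer, the supremum over n ≥ 1 is attained at n = 20: d_20 = 38·20/(20 + 20)^2 = 38·20/1600 = 19/40. Hence ||M|| = 19/40.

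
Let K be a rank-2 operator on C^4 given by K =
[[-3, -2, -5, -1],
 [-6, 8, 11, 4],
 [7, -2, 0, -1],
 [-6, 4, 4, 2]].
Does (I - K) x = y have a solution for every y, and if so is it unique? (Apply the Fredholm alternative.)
(I - K) is invertible (det(I - K) = 7 ≠ 0), so for every y in C^4 the equation (I - K) x = y has a unique solution.

K has rank 2 and factors as K = U V^T = u1 v1^T + u2 v2^T with u1 = (-3, 3, 2, 0), v1 = (-1, 2, 3, 1), u2 = (-2, -1, 3, -2), v2 = (3, -2, -2, -1) (multiplying out reproduces the displayed K). The nonzero eigenvalues of U V^T coincide with those of the 2 x 2 matrix G = V^T U = [[v1·u1, v1·u2], [v2·u1, v2·u2]] = [[15, 7], [-19, -8]], and by the Sylvester determinant identity det(I_4 - U V^T) = det(I_2 - V^T U) = det([[-14, -7], [19, 9]]) = (-14)(9) - (-7)(19) = 7. (Direct check: I - K =
[[4, 2, 5, 1],
 [6, -7, -11, -4],
 [-7, 2, 1, 1],
 [6, -4, -4, -1]]
has determinant 7.) The finite-dimensional Fredholm alternative says: either (I - K) is invertible, or ker(I - K) ≠ {0} and then range(I - K) = ker((I - K)^*)^⊥, with dim ker(I - K) = dim ker((I - K)^*). Since det(I - K) ≠ 0, 1 is not an eigenvalue of K and ker(I - K) = {0}, so we are in the first case: for every y there is a unique x = (I - K)^(-1) y. (Explicitly, by the Woodbury identity, (I - U V^T)^(-1) = I + U (I_2 - G)^(-1) V^T.)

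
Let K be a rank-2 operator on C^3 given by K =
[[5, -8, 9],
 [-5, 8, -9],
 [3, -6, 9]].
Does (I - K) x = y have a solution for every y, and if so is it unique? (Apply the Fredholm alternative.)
(I - K) is invertible (det(I - K) = 15 ≠ 0), so for every y in C^3 the equation (I - K) x = y has a unique solution.

K has rank 2 and factors as K = U V^T = u1 v1^T + u2 v2^T with u1 = (1, -1, 3), v1 = (1, -2, 3), u2 = (-2, 2, 0), v2 = (-2, 3, -3) (multiplying out reproduces the displayed K). The nonzero eigenvalues of U V^T coincide with those of the 2 x 2 matrix G = V^T U = [[v1·u1, v1·u2], [v2·u1, v2·u2]] = [[12, -6], [-14, 10]], and by the Sylvester determinant identity det(I_3 - U V^T) = det(I_2 - V^T U) = det([[-11, 6], [14, -9]]) = (-11)(-9) - (6)(14) = 15. (Direct check: I - K =
[[-4, 8, -9],
 [5, -7, 9],
 [-3, 6, -8]]
has determinant 15.) The finite-dimensional Fredholm alternative says: either (I - K) is invertible, or ker(I - K) ≠ {0} and then range(I - K) = ker((I - K)^*)^⊥, with dim ker(I - K) = dim ker((I - K)^*). Since det(I - K) ≠ 0, 1 is not an eigenvalue of K and ker(I - K) = {0}, so we are in the first case: for every y there is a unique x = (I - K)^(-1) y. (Explicitly, by the Woodbury identity, (I - U V^T)^(-1) = I + U (I_2 - G)^(-1) V^T.)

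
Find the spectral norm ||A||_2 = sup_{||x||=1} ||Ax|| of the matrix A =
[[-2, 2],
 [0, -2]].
||A||_2 = sqrt((12 + sqrt(80))/2) ≈ 3.2361 (= sqrt(largest eigenvalue of A^T A))

||A||_2 = sigma_max(A) = sqrt(lambda_max(A^T A)). Form the symmetric matrix M = A^T A =
[[4, -4],
 [-4, 8]].
Its characteristic polynomial (trace, determinant of M give the coefficients) is
  p(λ) = det(λ I - M) = λ^2 - 12λ + 16.
For λ^2 - 12λ + 16 the discriminant is 80. It is nonnegative but not a perfect square, so the roots are real and irrational: λ = (12 ± sqrt(80))/2 ≈ 10.4721, 1.5279.
So the eigenvalues of A^T A are ≈ 1.5279, 10.4721 (all ≥ 0, as they must be for A^T A). The largest is λ_max = (12 + sqrt(80))/2 ≈ 10.4721, hence ||A||_2 = sqrt(λ_max) = sqrt((12 + sqrt(80))/2) ≈ 3.2361.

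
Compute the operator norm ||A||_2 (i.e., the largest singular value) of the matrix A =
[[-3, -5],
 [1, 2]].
||A||_2 = sqrt((39 + sqrt(1517))/2) ≈ 6.2429 (= sqrt(largest eigenvalue of A^T A))

||A||_2 = sigma_max(A) = sqrt(lambda_max(A^T A)). Form the symmetric matrix M = A^T A =
[[10, 17],
 [17, 29]].
Its characteristic polynomial (trace, determinant of M give the coefficients) is
  p(λ) = det(λ I - M) = λ^2 - 39λ + 1.
For λ^2 - 39λ + 1 the discriminant is 1517. It is nonnegative but not a perfect square, so the roots are real and irrational: λ = (39 ± sqrt(1517))/2 ≈ 38.9743, 0.0257.
So the eigenvalues of A^T A are ≈ 0.0257, 38.9743 (all ≥ 0, as they must be for A^T A). The largest is λ_max = (39 + sqrt(1517))/2 ≈ 38.9743, hence ||A||_2 = sqrt(λ_max) = sqrt((39 + sqrt(1517))/2) ≈ 6.2429.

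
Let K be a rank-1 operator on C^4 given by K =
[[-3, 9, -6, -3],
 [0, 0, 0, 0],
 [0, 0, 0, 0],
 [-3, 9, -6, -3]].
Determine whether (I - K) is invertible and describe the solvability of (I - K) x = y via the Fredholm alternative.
(I - K) is invertible (det(I - K) = 7 ≠ 0), so for every y in C^4 the equation (I - K) x = y has a unique solution.

K has rank 1, so it is an outer product K = u v^T: every row of K is a multiple of one row vector. Reading off the entries, u = (3, 0, 0, 3) and v = (-1, 3, -2, -1) (row i of K equals u_i·v^T). A rank-one matrix u v^T satisfies K u = u (v·u) and kills the (3)-dimensional subspace v^⊥, so its characteristic polynomial is lambda^3 (lambda - v·u) with v·u = tr K = -6. Hence the eigenvalues of I - K are 1 (multiplicity 3) and 1 - (-6) = 7, so det(I - K) = 7. (Direct check: I - K =
[[4, -9, 6, 3],
 [0, 1, 0, 0],
 [0, 0, 1, 0],
 [3, -9, 6, 4]]
has determinant 7.) The finite-dimensional Fredholm alternative says: either (I - K) is invertible, or ker(I - K) ≠ {0} and then range(I - K) = ker((I - K)^*)^⊥, with dim ker(I - K) = dim ker((I - K)^*). Since det(I - K) ≠ 0, 1 is not an eigenvalue of K and ker(I - K) = {0}, so we are in the first case: for every y there is a unique x = (I - K)^(-1) y. Explicitly, by the Sherman–Morrison formula, (I - u v^T)^(-1) = I + u v^T/(1 - v·u), i.e. (I - K)^(-1) = I + K/(7).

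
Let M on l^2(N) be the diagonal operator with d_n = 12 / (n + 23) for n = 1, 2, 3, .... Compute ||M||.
||M|| = 1/2 (attained at n = 1)

For M diagonal, ||M|| = sup_n |d_n| = sup_n 12/(n + 23). This is positive and strictly decreasing in n, so the supremum is attained at n = 1: d_1 = 12/(1 + 23) = 1/2. Hence ||M|| = 1/2.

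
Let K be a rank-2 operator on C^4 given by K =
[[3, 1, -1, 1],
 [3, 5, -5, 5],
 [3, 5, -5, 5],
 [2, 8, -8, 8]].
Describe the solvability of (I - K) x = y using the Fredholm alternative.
(I - K) is invertible (det(I - K) = 12 ≠ 0), so for every y in C^4 the equation (I - K) x = y has a unique solution.

K has rank 2 and factors as K = U V^T = u1 v1^T + u2 v2^T with u1 = (1, -1, -1, -3), v1 = (0, -2, 2, -2), u2 = (3, 3, 3, 2), v2 = (1, 1, -1, 1) (multiplying out reproduces the displayed K). The nonzero eigenvalues of U V^T coincide with those of the 2 x 2 matrix G = V^T U = [[v1·u1, v1·u2], [v2·u1, v2·u2]] = [[6, -4], [-2, 5]], and by the Sylvester determinant identity det(I_4 - U V^T) = det(I_2 - V^T U) = det([[-5, 4], [2, -4]]) = (-5)(-4) - (4)(2) = 12. (Direct check: I - K =
[[-2, -1, 1, -1],
 [-3, -4, 5, -5],
 [-3, -5, 6, -5],
 [-2, -8, 8, -7]]
has determinant 12.) The finite-dimensional Fredholm alternative says: either (I - K) is invertible, or ker(I - K) ≠ {0} and then range(I - K) = ker((I - K)^*)^⊥, with dim ker(I - K) = dim ker((I - K)^*). Since det(I - K) ≠ 0, 1 is not an eigenvalue of K and ker(I - K) = {0}, so we are in the first case: for every y there is a unique x = (I - K)^(-1) y. (Explicitly, by the Woodbury identity, (I - U V^T)^(-1) = I + U (I_2 - G)^(-1) V^T.)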